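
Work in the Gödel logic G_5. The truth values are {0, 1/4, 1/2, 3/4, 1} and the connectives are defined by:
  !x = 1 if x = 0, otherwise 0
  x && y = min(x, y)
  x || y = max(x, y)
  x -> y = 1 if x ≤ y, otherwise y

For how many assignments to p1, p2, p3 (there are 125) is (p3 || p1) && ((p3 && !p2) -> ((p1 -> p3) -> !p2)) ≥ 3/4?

80

value 1: 45 assignments (counts)
value 3/4: 35 assignments (counts)
value 1/2: 25 assignments
value 1/4: 15 assignments
value 0: 5 assignments
So 80 of the 125 assignments meet the threshold.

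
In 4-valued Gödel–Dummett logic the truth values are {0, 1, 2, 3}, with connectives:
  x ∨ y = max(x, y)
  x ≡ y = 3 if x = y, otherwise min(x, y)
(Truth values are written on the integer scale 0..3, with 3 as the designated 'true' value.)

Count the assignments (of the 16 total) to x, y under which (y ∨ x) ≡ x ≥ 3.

x = 0, y = 0 ↦ 3  ≥
x = 0, y = 1 ↦ 0  <
x = 0, y = 2 ↦ 0  <
x = 0, y = 3 ↦ 0  <
x = 1, y = 0 ↦ 3  ≥
x = 1, y = 1 ↦ 3  ≥
x = 1, y = 2 ↦ 1  <
x = 1, y = 3 ↦ 1  <
x = 2, y = 0 ↦ 3  ≥
x = 2, y = 1 ↦ 3  ≥
x = 2, y = 2 ↦ 3  ≥
x = 2, y = 3 ↦ 2  <
x = 3, y = 0 ↦ 3  ≥
x = 3, y = 1 ↦ 3  ≥
x = 3, y = 2 ↦ 3  ≥
x = 3, y = 3 ↦ 3  ≥
So 10 of the 16 assignments meet the threshold.

10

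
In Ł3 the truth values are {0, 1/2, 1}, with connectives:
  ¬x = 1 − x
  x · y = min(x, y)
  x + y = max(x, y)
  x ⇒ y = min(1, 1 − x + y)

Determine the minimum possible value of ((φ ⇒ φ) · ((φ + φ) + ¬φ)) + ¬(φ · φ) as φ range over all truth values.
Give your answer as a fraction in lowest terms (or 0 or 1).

1/2

Take φ = 1/2:
φ ⇒ φ = 1/2 ⇒ 1/2 = 1
φ + φ = 1/2 + 1/2 = 1/2
¬φ = ¬1/2 = 1/2
(φ + φ) + ¬φ = 1/2 + 1/2 = 1/2
(φ ⇒ φ) · ((φ + φ) + ¬φ) = 1 · 1/2 = 1/2
φ · φ = 1/2 · 1/2 = 1/2
¬(φ · φ) = ¬1/2 = 1/2
((φ ⇒ φ) · ((φ + φ) + ¬φ)) + ¬(φ · φ) = 1/2 + 1/2 = 1/2
No assignment yields a value below 1/2, so this is the minimum.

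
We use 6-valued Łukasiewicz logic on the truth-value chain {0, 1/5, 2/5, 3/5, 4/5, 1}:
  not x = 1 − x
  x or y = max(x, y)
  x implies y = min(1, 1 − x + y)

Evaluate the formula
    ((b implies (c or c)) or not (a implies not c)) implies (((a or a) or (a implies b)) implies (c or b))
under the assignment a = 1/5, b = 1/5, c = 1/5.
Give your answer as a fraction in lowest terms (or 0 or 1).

c or c = 1/5 or 1/5 = 1/5
b implies (c or c) = 1/5 implies 1/5 = 1
not c = not 1/5 = 4/5
a implies not c = 1/5 implies 4/5 = 1
not (a implies not c) = not 1 = 0
(b implies (c or c)) or not (a implies not c) = 1 or 0 = 1
a or a = 1/5 or 1/5 = 1/5
a implies b = 1/5 implies 1/5 = 1
(a or a) or (a implies b) = 1/5 or 1 = 1
c or b = 1/5 or 1/5 = 1/5
((a or a) or (a implies b)) implies (c or b) = 1 implies 1/5 = 1/5
((b implies (c or c)) or not (a implies not c)) implies (((a or a) or (a implies b)) implies (c or b)) = 1 implies 1/5 = 1/5

1/5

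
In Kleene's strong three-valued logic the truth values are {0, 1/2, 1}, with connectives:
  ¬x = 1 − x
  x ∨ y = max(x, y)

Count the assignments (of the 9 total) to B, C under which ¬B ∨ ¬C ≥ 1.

5

B = 0, C = 0 ↦ 1  ≥
B = 0, C = 1/2 ↦ 1  ≥
B = 0, C = 1 ↦ 1  ≥
B = 1/2, C = 0 ↦ 1  ≥
B = 1/2, C = 1/2 ↦ 1/2  <
B = 1/2, C = 1 ↦ 1/2  <
B = 1, C = 0 ↦ 1  ≥
B = 1, C = 1/2 ↦ 1/2  <
B = 1, C = 1 ↦ 0  <
So 5 of the 9 assignments meet the threshold.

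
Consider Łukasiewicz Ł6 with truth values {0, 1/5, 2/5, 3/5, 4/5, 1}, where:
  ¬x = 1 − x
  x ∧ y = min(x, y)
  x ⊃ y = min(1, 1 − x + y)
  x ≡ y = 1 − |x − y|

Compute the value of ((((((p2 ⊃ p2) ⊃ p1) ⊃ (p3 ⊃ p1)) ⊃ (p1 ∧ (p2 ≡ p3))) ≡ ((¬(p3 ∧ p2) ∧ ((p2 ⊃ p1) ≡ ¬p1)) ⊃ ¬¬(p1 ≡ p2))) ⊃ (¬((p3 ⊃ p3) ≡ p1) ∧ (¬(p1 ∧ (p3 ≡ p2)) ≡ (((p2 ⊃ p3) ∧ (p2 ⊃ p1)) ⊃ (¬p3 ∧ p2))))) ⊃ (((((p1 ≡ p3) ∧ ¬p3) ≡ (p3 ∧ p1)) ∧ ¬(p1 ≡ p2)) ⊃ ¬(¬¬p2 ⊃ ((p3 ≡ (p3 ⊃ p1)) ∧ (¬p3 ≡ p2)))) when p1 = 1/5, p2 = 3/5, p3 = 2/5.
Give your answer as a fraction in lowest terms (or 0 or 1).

p2 ⊃ p2 = 3/5 ⊃ 3/5 = 1
(p2 ⊃ p2) ⊃ p1 = 1 ⊃ 1/5 = 1/5
p3 ⊃ p1 = 2/5 ⊃ 1/5 = 4/5
((p2 ⊃ p2) ⊃ p1) ⊃ (p3 ⊃ p1) = 1/5 ⊃ 4/5 = 1
p2 ≡ p3 = 3/5 ≡ 2/5 = 4/5
p1 ∧ (p2 ≡ p3) = 1/5 ∧ 4/5 = 1/5
(((p2 ⊃ p2) ⊃ p1) ⊃ (p3 ⊃ p1)) ⊃ (p1 ∧ (p2 ≡ p3)) = 1 ⊃ 1/5 = 1/5
p3 ∧ p2 = 2/5 ∧ 3/5 = 2/5
¬(p3 ∧ p2) = ¬2/5 = 3/5
p2 ⊃ p1 = 3/5 ⊃ 1/5 = 3/5
¬p1 = ¬1/5 = 4/5
(p2 ⊃ p1) ≡ ¬p1 = 3/5 ≡ 4/5 = 4/5
¬(p3 ∧ p2) ∧ ((p2 ⊃ p1) ≡ ¬p1) = 3/5 ∧ 4/5 = 3/5
p1 ≡ p2 = 1/5 ≡ 3/5 = 3/5
¬(p1 ≡ p2) = ¬3/5 = 2/5
¬¬(p1 ≡ p2) = ¬2/5 = 3/5
(¬(p3 ∧ p2) ∧ ((p2 ⊃ p1) ≡ ¬p1)) ⊃ ¬¬(p1 ≡ p2) = 3/5 ⊃ 3/5 = 1
((((p2 ⊃ p2) ⊃ p1) ⊃ (p3 ⊃ p1)) ⊃ (p1 ∧ (p2 ≡ p3))) ≡ ((¬(p3 ∧ p2) ∧ ((p2 ⊃ p1) ≡ ¬p1)) ⊃ ¬¬(p1 ≡ p2)) = 1/5 ≡ 1 = 1/5
p3 ⊃ p3 = 2/5 ⊃ 2/5 = 1
(p3 ⊃ p3) ≡ p1 = 1 ≡ 1/5 = 1/5
¬((p3 ⊃ p3) ≡ p1) = ¬1/5 = 4/5
p3 ≡ p2 = 2/5 ≡ 3/5 = 4/5
p1 ∧ (p3 ≡ p2) = 1/5 ∧ 4/5 = 1/5
¬(p1 ∧ (p3 ≡ p2)) = ¬1/5 = 4/5
p2 ⊃ p3 = 3/5 ⊃ 2/5 = 4/5
p2 ⊃ p1 = 3/5 ⊃ 1/5 = 3/5
(p2 ⊃ p3) ∧ (p2 ⊃ p1) = 4/5 ∧ 3/5 = 3/5
¬p3 = ¬2/5 = 3/5
¬p3 ∧ p2 = 3/5 ∧ 3/5 = 3/5
((p2 ⊃ p3) ∧ (p2 ⊃ p1)) ⊃ (¬p3 ∧ p2) = 3/5 ⊃ 3/5 = 1
¬(p1 ∧ (p3 ≡ p2)) ≡ (((p2 ⊃ p3) ∧ (p2 ⊃ p1)) ⊃ (¬p3 ∧ p2)) = 4/5 ≡ 1 = 4/5
¬((p3 ⊃ p3) ≡ p1) ∧ (¬(p1 ∧ (p3 ≡ p2)) ≡ (((p2 ⊃ p3) ∧ (p2 ⊃ p1)) ⊃ (¬p3 ∧ p2))) = 4/5 ∧ 4/5 = 4/5
(((((p2 ⊃ p2) ⊃ p1) ⊃ (p3 ⊃ p1)) ⊃ (p1 ∧ (p2 ≡ p3))) ≡ ((¬(p3 ∧ p2) ∧ ((p2 ⊃ p1) ≡ ¬p1)) ⊃ ¬¬(p1 ≡ p2))) ⊃ (¬((p3 ⊃ p3) ≡ p1) ∧ (¬(p1 ∧ (p3 ≡ p2)) ≡ (((p2 ⊃ p3) ∧ (p2 ⊃ p1)) ⊃ (¬p3 ∧ p2)))) = 1/5 ⊃ 4/5 = 1
p1 ≡ p3 = 1/5 ≡ 2/5 = 4/5
¬p3 = ¬2/5 = 3/5
(p1 ≡ p3) ∧ ¬p3 = 4/5 ∧ 3/5 = 3/5
p3 ∧ p1 = 2/5 ∧ 1/5 = 1/5
((p1 ≡ p3) ∧ ¬p3) ≡ (p3 ∧ p1) = 3/5 ≡ 1/5 = 3/5
p1 ≡ p2 = 1/5 ≡ 3/5 = 3/5
¬(p1 ≡ p2) = ¬3/5 = 2/5
(((p1 ≡ p3) ∧ ¬p3) ≡ (p3 ∧ p1)) ∧ ¬(p1 ≡ p2) = 3/5 ∧ 2/5 = 2/5
¬p2 = ¬3/5 = 2/5
¬¬p2 = ¬2/5 = 3/5
p3 ⊃ p1 = 2/5 ⊃ 1/5 = 4/5
p3 ≡ (p3 ⊃ p1) = 2/5 ≡ 4/5 = 3/5
¬p3 = ¬2/5 = 3/5
¬p3 ≡ p2 = 3/5 ≡ 3/5 = 1
(p3 ≡ (p3 ⊃ p1)) ∧ (¬p3 ≡ p2) = 3/5 ∧ 1 = 3/5
¬¬p2 ⊃ ((p3 ≡ (p3 ⊃ p1)) ∧ (¬p3 ≡ p2)) = 3/5 ⊃ 3/5 = 1
¬(¬¬p2 ⊃ ((p3 ≡ (p3 ⊃ p1)) ∧ (¬p3 ≡ p2))) = ¬1 = 0
((((p1 ≡ p3) ∧ ¬p3) ≡ (p3 ∧ p1)) ∧ ¬(p1 ≡ p2)) ⊃ ¬(¬¬p2 ⊃ ((p3 ≡ (p3 ⊃ p1)) ∧ (¬p3 ≡ p2))) = 2/5 ⊃ 0 = 3/5
((((((p2 ⊃ p2) ⊃ p1) ⊃ (p3 ⊃ p1)) ⊃ (p1 ∧ (p2 ≡ p3))) ≡ ((¬(p3 ∧ p2) ∧ ((p2 ⊃ p1) ≡ ¬p1)) ⊃ ¬¬(p1 ≡ p2))) ⊃ (¬((p3 ⊃ p3) ≡ p1) ∧ (¬(p1 ∧ (p3 ≡ p2)) ≡ (((p2 ⊃ p3) ∧ (p2 ⊃ p1)) ⊃ (¬p3 ∧ p2))))) ⊃ (((((p1 ≡ p3) ∧ ¬p3) ≡ (p3 ∧ p1)) ∧ ¬(p1 ≡ p2)) ⊃ ¬(¬¬p2 ⊃ ((p3 ≡ (p3 ⊃ p1)) ∧ (¬p3 ≡ p2)))) = 1 ⊃ 3/5 = 3/5

3/5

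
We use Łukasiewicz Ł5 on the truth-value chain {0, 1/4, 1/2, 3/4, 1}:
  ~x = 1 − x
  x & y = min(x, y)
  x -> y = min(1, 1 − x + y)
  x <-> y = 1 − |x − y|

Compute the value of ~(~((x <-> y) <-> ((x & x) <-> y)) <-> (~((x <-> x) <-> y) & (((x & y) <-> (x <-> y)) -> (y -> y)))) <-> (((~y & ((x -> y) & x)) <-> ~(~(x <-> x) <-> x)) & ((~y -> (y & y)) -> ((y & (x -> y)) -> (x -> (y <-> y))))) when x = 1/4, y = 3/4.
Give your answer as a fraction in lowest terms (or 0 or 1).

1/4

x <-> y = 1/4 <-> 3/4 = 1/2
x & x = 1/4 & 1/4 = 1/4
(x & x) <-> y = 1/4 <-> 3/4 = 1/2
(x <-> y) <-> ((x & x) <-> y) = 1/2 <-> 1/2 = 1
~((x <-> y) <-> ((x & x) <-> y)) = ~1 = 0
x <-> x = 1/4 <-> 1/4 = 1
(x <-> x) <-> y = 1 <-> 3/4 = 3/4
~((x <-> x) <-> y) = ~3/4 = 1/4
x & y = 1/4 & 3/4 = 1/4
x <-> y = 1/4 <-> 3/4 = 1/2
(x & y) <-> (x <-> y) = 1/4 <-> 1/2 = 3/4
y -> y = 3/4 -> 3/4 = 1
((x & y) <-> (x <-> y)) -> (y -> y) = 3/4 -> 1 = 1
~((x <-> x) <-> y) & (((x & y) <-> (x <-> y)) -> (y -> y)) = 1/4 & 1 = 1/4
~((x <-> y) <-> ((x & x) <-> y)) <-> (~((x <-> x) <-> y) & (((x & y) <-> (x <-> y)) -> (y -> y))) = 0 <-> 1/4 = 3/4
~(~((x <-> y) <-> ((x & x) <-> y)) <-> (~((x <-> x) <-> y) & (((x & y) <-> (x <-> y)) -> (y -> y)))) = ~3/4 = 1/4
~y = ~3/4 = 1/4
x -> y = 1/4 -> 3/4 = 1
(x -> y) & x = 1 & 1/4 = 1/4
~y & ((x -> y) & x) = 1/4 & 1/4 = 1/4
x <-> x = 1/4 <-> 1/4 = 1
~(x <-> x) = ~1 = 0
~(x <-> x) <-> x = 0 <-> 1/4 = 3/4
~(~(x <-> x) <-> x) = ~3/4 = 1/4
(~y & ((x -> y) & x)) <-> ~(~(x <-> x) <-> x) = 1/4 <-> 1/4 = 1
~y = ~3/4 = 1/4
y & y = 3/4 & 3/4 = 3/4
~y -> (y & y) = 1/4 -> 3/4 = 1
x -> y = 1/4 -> 3/4 = 1
y & (x -> y) = 3/4 & 1 = 3/4
y <-> y = 3/4 <-> 3/4 = 1
x -> (y <-> y) = 1/4 -> 1 = 1
(y & (x -> y)) -> (x -> (y <-> y)) = 3/4 -> 1 = 1
(~y -> (y & y)) -> ((y & (x -> y)) -> (x -> (y <-> y))) = 1 -> 1 = 1
((~y & ((x -> y) & x)) <-> ~(~(x <-> x) <-> x)) & ((~y -> (y & y)) -> ((y & (x -> y)) -> (x -> (y <-> y)))) = 1 & 1 = 1
~(~((x <-> y) <-> ((x & x) <-> y)) <-> (~((x <-> x) <-> y) & (((x & y) <-> (x <-> y)) -> (y -> y)))) <-> (((~y & ((x -> y) & x)) <-> ~(~(x <-> x) <-> x)) & ((~y -> (y & y)) -> ((y & (x -> y)) -> (x -> (y <-> y))))) = 1/4 <-> 1 = 1/4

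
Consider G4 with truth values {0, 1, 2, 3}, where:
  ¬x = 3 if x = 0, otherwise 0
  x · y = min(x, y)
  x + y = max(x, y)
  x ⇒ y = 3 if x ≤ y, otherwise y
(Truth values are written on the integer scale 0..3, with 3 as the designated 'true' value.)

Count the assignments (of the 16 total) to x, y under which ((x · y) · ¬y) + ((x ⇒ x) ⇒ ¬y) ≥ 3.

x = 0, y = 0 ↦ 3  ≥
x = 0, y = 1 ↦ 0  <
x = 0, y = 2 ↦ 0  <
x = 0, y = 3 ↦ 0  <
x = 1, y = 0 ↦ 3  ≥
x = 1, y = 1 ↦ 0  <
x = 1, y = 2 ↦ 0  <
x = 1, y = 3 ↦ 0  <
x = 2, y = 0 ↦ 3  ≥
x = 2, y = 1 ↦ 0  <
x = 2, y = 2 ↦ 0  <
x = 2, y = 3 ↦ 0  <
x = 3, y = 0 ↦ 3  ≥
x = 3, y = 1 ↦ 0  <
x = 3, y = 2 ↦ 0  <
x = 3, y = 3 ↦ 0  <
So 4 of the 16 assignments meet the threshold.

4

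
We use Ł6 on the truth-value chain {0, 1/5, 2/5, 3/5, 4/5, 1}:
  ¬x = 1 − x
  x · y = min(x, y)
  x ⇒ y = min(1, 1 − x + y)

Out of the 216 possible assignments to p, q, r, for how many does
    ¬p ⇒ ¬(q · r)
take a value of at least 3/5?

value 1: 161 assignments (counts)
value 4/5: 25 assignments (counts)
value 3/5: 16 assignments (counts)
value 2/5: 9 assignments
value 1/5: 4 assignments
value 0: 1 assignment
So 202 of the 216 assignments meet the threshold.

202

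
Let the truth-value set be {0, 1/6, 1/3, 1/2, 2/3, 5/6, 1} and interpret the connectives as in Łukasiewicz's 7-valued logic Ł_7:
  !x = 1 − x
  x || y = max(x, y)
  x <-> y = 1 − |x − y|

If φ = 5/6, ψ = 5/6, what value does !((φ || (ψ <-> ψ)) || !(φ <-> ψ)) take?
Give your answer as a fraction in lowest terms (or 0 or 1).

0

ψ <-> ψ = 5/6 <-> 5/6 = 1
φ || (ψ <-> ψ) = 5/6 || 1 = 1
φ <-> ψ = 5/6 <-> 5/6 = 1
!(φ <-> ψ) = !1 = 0
(φ || (ψ <-> ψ)) || !(φ <-> ψ) = 1 || 0 = 1
!((φ || (ψ <-> ψ)) || !(φ <-> ψ)) = !1 = 0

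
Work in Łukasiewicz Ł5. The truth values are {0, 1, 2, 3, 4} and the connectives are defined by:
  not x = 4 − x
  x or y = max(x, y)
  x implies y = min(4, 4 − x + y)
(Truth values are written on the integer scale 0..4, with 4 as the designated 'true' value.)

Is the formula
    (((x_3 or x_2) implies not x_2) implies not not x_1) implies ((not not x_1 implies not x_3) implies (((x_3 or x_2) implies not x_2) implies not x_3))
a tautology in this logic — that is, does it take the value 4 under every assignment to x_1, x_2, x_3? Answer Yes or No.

At x_1 = 4, x_2 = 2, x_3 = 2, for instance:
x_3 or x_2 = 2 or 2 = 2
not x_2 = not 2 = 2
(x_3 or x_2) implies not x_2 = 2 implies 2 = 4
not x_1 = not 4 = 0
not not x_1 = not 0 = 4
((x_3 or x_2) implies not x_2) implies not not x_1 = 4 implies 4 = 4
not x_3 = not 2 = 2
not not x_1 implies not x_3 = 4 implies 2 = 2
((x_3 or x_2) implies not x_2) implies not x_3 = 4 implies 2 = 2
(not not x_1 implies not x_3) implies (((x_3 or x_2) implies not x_2) implies not x_3) = 2 implies 2 = 4
(((x_3 or x_2) implies not x_2) implies not not x_1) implies ((not not x_1 implies not x_3) implies (((x_3 or x_2) implies not x_2) implies not x_3)) = 4 implies 4 = 4
and checking the remaining 124 assignments likewise gives ≥ 4 in every case.

Yes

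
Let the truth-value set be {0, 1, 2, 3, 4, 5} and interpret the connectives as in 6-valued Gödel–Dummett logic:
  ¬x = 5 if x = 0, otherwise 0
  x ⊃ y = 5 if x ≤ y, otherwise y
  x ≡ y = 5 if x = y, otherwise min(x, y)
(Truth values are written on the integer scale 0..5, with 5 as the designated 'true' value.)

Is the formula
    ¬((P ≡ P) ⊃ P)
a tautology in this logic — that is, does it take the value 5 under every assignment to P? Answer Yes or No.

Counterexample: take P = 1.
P ≡ P = 1 ≡ 1 = 5
(P ≡ P) ⊃ P = 5 ⊃ 1 = 1
¬((P ≡ P) ⊃ P) = ¬1 = 0
This gives 0 ≠ 5.

No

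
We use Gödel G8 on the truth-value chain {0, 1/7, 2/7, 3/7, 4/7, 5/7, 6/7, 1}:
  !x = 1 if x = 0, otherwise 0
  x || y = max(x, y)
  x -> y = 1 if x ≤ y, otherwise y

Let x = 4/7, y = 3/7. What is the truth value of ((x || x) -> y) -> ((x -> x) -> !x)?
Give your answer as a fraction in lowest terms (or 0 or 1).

x || x = 4/7 || 4/7 = 4/7
(x || x) -> y = 4/7 -> 3/7 = 3/7
x -> x = 4/7 -> 4/7 = 1
!x = !4/7 = 0
(x -> x) -> !x = 1 -> 0 = 0
((x || x) -> y) -> ((x -> x) -> !x) = 3/7 -> 0 = 0

0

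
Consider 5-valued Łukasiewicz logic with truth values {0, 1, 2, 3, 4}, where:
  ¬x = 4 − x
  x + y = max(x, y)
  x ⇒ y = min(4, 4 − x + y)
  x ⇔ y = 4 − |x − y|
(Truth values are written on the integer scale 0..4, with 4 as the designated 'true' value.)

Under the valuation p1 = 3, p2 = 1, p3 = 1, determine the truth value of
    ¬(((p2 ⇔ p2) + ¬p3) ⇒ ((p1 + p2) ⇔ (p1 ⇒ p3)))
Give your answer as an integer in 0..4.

p2 ⇔ p2 = 1 ⇔ 1 = 4
¬p3 = ¬1 = 3
(p2 ⇔ p2) + ¬p3 = 4 + 3 = 4
p1 + p2 = 3 + 1 = 3
p1 ⇒ p3 = 3 ⇒ 1 = 2
(p1 + p2) ⇔ (p1 ⇒ p3) = 3 ⇔ 2 = 3
((p2 ⇔ p2) + ¬p3) ⇒ ((p1 + p2) ⇔ (p1 ⇒ p3)) = 4 ⇒ 3 = 3
¬(((p2 ⇔ p2) + ¬p3) ⇒ ((p1 + p2) ⇔ (p1 ⇒ p3))) = ¬3 = 1

1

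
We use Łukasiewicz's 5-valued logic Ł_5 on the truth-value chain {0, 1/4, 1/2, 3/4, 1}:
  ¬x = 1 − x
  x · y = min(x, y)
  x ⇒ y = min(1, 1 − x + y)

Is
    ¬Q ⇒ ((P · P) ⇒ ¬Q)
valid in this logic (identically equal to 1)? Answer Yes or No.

At P = 1/2, Q = 3/4, for instance:
¬Q = ¬3/4 = 1/4
P · P = 1/2 · 1/2 = 1/2
(P · P) ⇒ ¬Q = 1/2 ⇒ 1/4 = 3/4
¬Q ⇒ ((P · P) ⇒ ¬Q) = 1/4 ⇒ 3/4 = 1
and checking the remaining 24 assignments likewise gives ≥ 1 in every case.

Yes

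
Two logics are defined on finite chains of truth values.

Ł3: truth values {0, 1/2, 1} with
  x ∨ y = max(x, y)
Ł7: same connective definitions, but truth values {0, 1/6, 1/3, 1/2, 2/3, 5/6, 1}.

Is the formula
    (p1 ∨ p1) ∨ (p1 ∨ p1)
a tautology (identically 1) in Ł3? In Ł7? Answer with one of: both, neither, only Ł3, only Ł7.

neither

In Ł3: at p1 = 0 the value is 0 — not a tautology.
In Ł7: at p1 = 0 the value is 0 — not a tautology.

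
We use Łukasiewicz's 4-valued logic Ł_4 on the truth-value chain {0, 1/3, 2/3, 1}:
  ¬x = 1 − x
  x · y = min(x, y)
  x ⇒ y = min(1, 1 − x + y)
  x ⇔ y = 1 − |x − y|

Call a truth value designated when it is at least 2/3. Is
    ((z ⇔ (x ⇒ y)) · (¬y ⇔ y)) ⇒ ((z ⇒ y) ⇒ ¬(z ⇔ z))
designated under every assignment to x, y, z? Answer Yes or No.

Counterexample: take x = 0, y = 2/3, z = 2/3.
x ⇒ y = 0 ⇒ 2/3 = 1
z ⇔ (x ⇒ y) = 2/3 ⇔ 1 = 2/3
¬y = ¬2/3 = 1/3
¬y ⇔ y = 1/3 ⇔ 2/3 = 2/3
(z ⇔ (x ⇒ y)) · (¬y ⇔ y) = 2/3 · 2/3 = 2/3
z ⇒ y = 2/3 ⇒ 2/3 = 1
z ⇔ z = 2/3 ⇔ 2/3 = 1
¬(z ⇔ z) = ¬1 = 0
(z ⇒ y) ⇒ ¬(z ⇔ z) = 1 ⇒ 0 = 0
((z ⇔ (x ⇒ y)) · (¬y ⇔ y)) ⇒ ((z ⇒ y) ⇒ ¬(z ⇔ z)) = 2/3 ⇒ 0 = 1/3
This gives 1/3, which is below 2/3.

No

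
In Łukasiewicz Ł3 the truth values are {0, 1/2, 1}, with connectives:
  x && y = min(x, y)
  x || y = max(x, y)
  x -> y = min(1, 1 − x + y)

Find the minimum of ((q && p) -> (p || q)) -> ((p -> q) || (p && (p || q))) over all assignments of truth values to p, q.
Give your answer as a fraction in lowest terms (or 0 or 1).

Take p = 1/2, q = 0:
q && p = 0 && 1/2 = 0
p || q = 1/2 || 0 = 1/2
(q && p) -> (p || q) = 0 -> 1/2 = 1
p -> q = 1/2 -> 0 = 1/2
p || q = 1/2 || 0 = 1/2
p && (p || q) = 1/2 && 1/2 = 1/2
(p -> q) || (p && (p || q)) = 1/2 || 1/2 = 1/2
((q && p) -> (p || q)) -> ((p -> q) || (p && (p || q))) = 1 -> 1/2 = 1/2
No assignment yields a value below 1/2, so this is the minimum.

1/2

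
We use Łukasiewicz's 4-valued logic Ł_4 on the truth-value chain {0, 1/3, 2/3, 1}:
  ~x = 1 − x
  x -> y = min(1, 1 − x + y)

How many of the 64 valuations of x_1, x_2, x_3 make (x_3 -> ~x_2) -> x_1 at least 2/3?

value 1: 26 assignments (counts)
value 2/3: 15 assignments (counts)
value 1/3: 13 assignments
value 0: 10 assignments
So 41 of the 64 assignments meet the threshold.

41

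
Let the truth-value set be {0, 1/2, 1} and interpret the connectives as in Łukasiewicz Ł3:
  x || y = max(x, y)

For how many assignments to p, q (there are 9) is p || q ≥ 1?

5

p = 0, q = 0 ↦ 0  <
p = 0, q = 1/2 ↦ 1/2  <
p = 0, q = 1 ↦ 1  ≥
p = 1/2, q = 0 ↦ 1/2  <
p = 1/2, q = 1/2 ↦ 1/2  <
p = 1/2, q = 1 ↦ 1  ≥
p = 1, q = 0 ↦ 1  ≥
p = 1, q = 1/2 ↦ 1  ≥
p = 1, q = 1 ↦ 1  ≥
So 5 of the 9 assignments meet the threshold.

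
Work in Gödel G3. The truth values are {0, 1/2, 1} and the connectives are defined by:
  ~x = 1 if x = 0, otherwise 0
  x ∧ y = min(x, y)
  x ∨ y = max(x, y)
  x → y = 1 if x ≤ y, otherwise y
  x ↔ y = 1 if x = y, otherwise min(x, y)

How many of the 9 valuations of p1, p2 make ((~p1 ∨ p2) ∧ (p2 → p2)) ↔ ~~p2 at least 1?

6

p1 = 0, p2 = 0 ↦ 0  <
p1 = 0, p2 = 1/2 ↦ 1  ≥
p1 = 0, p2 = 1 ↦ 1  ≥
p1 = 1/2, p2 = 0 ↦ 1  ≥
p1 = 1/2, p2 = 1/2 ↦ 1/2  <
p1 = 1/2, p2 = 1 ↦ 1  ≥
p1 = 1, p2 = 0 ↦ 1  ≥
p1 = 1, p2 = 1/2 ↦ 1/2  <
p1 = 1, p2 = 1 ↦ 1  ≥
So 6 of the 9 assignments meet the threshold.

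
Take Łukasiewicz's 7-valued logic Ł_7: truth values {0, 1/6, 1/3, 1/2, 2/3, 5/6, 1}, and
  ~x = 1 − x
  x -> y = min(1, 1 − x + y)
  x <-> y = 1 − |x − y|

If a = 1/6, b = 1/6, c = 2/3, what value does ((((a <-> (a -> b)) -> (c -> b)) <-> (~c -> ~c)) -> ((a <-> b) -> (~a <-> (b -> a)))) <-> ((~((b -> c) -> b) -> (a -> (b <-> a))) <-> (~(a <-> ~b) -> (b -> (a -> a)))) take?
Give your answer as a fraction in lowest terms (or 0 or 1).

a -> b = 1/6 -> 1/6 = 1
a <-> (a -> b) = 1/6 <-> 1 = 1/6
c -> b = 2/3 -> 1/6 = 1/2
(a <-> (a -> b)) -> (c -> b) = 1/6 -> 1/2 = 1
~c = ~2/3 = 1/3
~c = ~2/3 = 1/3
~c -> ~c = 1/3 -> 1/3 = 1
((a <-> (a -> b)) -> (c -> b)) <-> (~c -> ~c) = 1 <-> 1 = 1
a <-> b = 1/6 <-> 1/6 = 1
~a = ~1/6 = 5/6
b -> a = 1/6 -> 1/6 = 1
~a <-> (b -> a) = 5/6 <-> 1 = 5/6
(a <-> b) -> (~a <-> (b -> a)) = 1 -> 5/6 = 5/6
(((a <-> (a -> b)) -> (c -> b)) <-> (~c -> ~c)) -> ((a <-> b) -> (~a <-> (b -> a))) = 1 -> 5/6 = 5/6
b -> c = 1/6 -> 2/3 = 1
(b -> c) -> b = 1 -> 1/6 = 1/6
~((b -> c) -> b) = ~1/6 = 5/6
b <-> a = 1/6 <-> 1/6 = 1
a -> (b <-> a) = 1/6 -> 1 = 1
~((b -> c) -> b) -> (a -> (b <-> a)) = 5/6 -> 1 = 1
~b = ~1/6 = 5/6
a <-> ~b = 1/6 <-> 5/6 = 1/3
~(a <-> ~b) = ~1/3 = 2/3
a -> a = 1/6 -> 1/6 = 1
b -> (a -> a) = 1/6 -> 1 = 1
~(a <-> ~b) -> (b -> (a -> a)) = 2/3 -> 1 = 1
(~((b -> c) -> b) -> (a -> (b <-> a))) <-> (~(a <-> ~b) -> (b -> (a -> a))) = 1 <-> 1 = 1
((((a <-> (a -> b)) -> (c -> b)) <-> (~c -> ~c)) -> ((a <-> b) -> (~a <-> (b -> a)))) <-> ((~((b -> c) -> b) -> (a -> (b <-> a))) <-> (~(a <-> ~b) -> (b -> (a -> a)))) = 5/6 <-> 1 = 5/6

5/6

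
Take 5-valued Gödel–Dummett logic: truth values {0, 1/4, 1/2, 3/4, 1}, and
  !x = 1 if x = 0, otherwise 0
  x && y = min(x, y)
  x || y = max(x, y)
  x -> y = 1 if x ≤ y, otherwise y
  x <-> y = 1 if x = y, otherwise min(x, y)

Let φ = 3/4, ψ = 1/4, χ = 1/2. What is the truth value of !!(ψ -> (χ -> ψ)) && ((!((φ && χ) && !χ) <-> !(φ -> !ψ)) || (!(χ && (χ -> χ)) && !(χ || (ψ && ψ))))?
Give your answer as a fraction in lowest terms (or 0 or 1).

χ -> ψ = 1/2 -> 1/4 = 1/4
ψ -> (χ -> ψ) = 1/4 -> 1/4 = 1
!(ψ -> (χ -> ψ)) = !1 = 0
!!(ψ -> (χ -> ψ)) = !0 = 1
φ && χ = 3/4 && 1/2 = 1/2
!χ = !1/2 = 0
(φ && χ) && !χ = 1/2 && 0 = 0
!((φ && χ) && !χ) = !0 = 1
!ψ = !1/4 = 0
φ -> !ψ = 3/4 -> 0 = 0
!(φ -> !ψ) = !0 = 1
!((φ && χ) && !χ) <-> !(φ -> !ψ) = 1 <-> 1 = 1
χ -> χ = 1/2 -> 1/2 = 1
χ && (χ -> χ) = 1/2 && 1 = 1/2
!(χ && (χ -> χ)) = !1/2 = 0
ψ && ψ = 1/4 && 1/4 = 1/4
χ || (ψ && ψ) = 1/2 || 1/4 = 1/2
!(χ || (ψ && ψ)) = !1/2 = 0
!(χ && (χ -> χ)) && !(χ || (ψ && ψ)) = 0 && 0 = 0
(!((φ && χ) && !χ) <-> !(φ -> !ψ)) || (!(χ && (χ -> χ)) && !(χ || (ψ && ψ))) = 1 || 0 = 1
!!(ψ -> (χ -> ψ)) && ((!((φ && χ) && !χ) <-> !(φ -> !ψ)) || (!(χ && (χ -> χ)) && !(χ || (ψ && ψ)))) = 1 && 1 = 1

1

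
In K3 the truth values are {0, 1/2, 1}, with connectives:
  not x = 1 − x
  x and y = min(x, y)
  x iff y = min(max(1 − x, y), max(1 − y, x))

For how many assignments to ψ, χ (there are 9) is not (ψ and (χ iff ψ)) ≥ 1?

ψ = 0, χ = 0 ↦ 1  ≥
ψ = 0, χ = 1/2 ↦ 1  ≥
ψ = 0, χ = 1 ↦ 1  ≥
ψ = 1/2, χ = 0 ↦ 1/2  <
ψ = 1/2, χ = 1/2 ↦ 1/2  <
ψ = 1/2, χ = 1 ↦ 1/2  <
ψ = 1, χ = 0 ↦ 1  ≥
ψ = 1, χ = 1/2 ↦ 1/2  <
ψ = 1, χ = 1 ↦ 0  <
So 4 of the 9 assignments meet the threshold.

4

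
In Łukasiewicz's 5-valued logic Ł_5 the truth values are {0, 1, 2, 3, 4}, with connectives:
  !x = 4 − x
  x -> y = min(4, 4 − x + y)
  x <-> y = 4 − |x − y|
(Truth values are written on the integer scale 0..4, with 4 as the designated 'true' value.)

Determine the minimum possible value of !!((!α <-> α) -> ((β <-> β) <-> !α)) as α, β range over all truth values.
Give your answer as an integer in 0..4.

Take α = 2, β = 0:
!α = !2 = 2
!α <-> α = 2 <-> 2 = 4
β <-> β = 0 <-> 0 = 4
!α = !2 = 2
(β <-> β) <-> !α = 4 <-> 2 = 2
(!α <-> α) -> ((β <-> β) <-> !α) = 4 -> 2 = 2
!((!α <-> α) -> ((β <-> β) <-> !α)) = !2 = 2
!!((!α <-> α) -> ((β <-> β) <-> !α)) = !2 = 2
No assignment yields a value below 2, so this is the minimum.

2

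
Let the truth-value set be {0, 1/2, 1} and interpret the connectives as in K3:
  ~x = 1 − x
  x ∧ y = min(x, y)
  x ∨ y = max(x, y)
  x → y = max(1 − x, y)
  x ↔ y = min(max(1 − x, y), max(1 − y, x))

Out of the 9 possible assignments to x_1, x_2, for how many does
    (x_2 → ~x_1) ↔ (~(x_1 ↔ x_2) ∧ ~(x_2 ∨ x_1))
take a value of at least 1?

x_1 = 0, x_2 = 0 ↦ 0  <
x_1 = 0, x_2 = 1/2 ↦ 1/2  <
x_1 = 0, x_2 = 1 ↦ 0  <
x_1 = 1/2, x_2 = 0 ↦ 1/2  <
x_1 = 1/2, x_2 = 1/2 ↦ 1/2  <
x_1 = 1/2, x_2 = 1 ↦ 1/2  <
x_1 = 1, x_2 = 0 ↦ 0  <
x_1 = 1, x_2 = 1/2 ↦ 1/2  <
x_1 = 1, x_2 = 1 ↦ 1  ≥
So 1 of the 9 assignments meets the threshold.

1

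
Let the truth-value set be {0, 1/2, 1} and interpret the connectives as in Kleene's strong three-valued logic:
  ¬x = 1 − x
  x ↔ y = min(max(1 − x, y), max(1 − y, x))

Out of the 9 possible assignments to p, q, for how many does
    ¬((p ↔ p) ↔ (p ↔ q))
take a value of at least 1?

2

p = 0, q = 0 ↦ 0  <
p = 0, q = 1/2 ↦ 1/2  <
p = 0, q = 1 ↦ 1  ≥
p = 1/2, q = 0 ↦ 1/2  <
p = 1/2, q = 1/2 ↦ 1/2  <
p = 1/2, q = 1 ↦ 1/2  <
p = 1, q = 0 ↦ 1  ≥
p = 1, q = 1/2 ↦ 1/2  <
p = 1, q = 1 ↦ 0  <
So 2 of the 9 assignments meet the threshold.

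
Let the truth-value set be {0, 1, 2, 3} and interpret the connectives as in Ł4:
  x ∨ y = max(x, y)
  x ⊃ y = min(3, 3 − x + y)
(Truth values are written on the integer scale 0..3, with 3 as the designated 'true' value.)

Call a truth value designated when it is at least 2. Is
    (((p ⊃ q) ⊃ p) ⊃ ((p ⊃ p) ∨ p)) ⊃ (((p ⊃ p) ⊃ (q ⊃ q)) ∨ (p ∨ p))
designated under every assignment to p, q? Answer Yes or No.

Yes

p = 0, q = 0 ↦ 3
p = 0, q = 1 ↦ 3
p = 0, q = 2 ↦ 3
p = 0, q = 3 ↦ 3
p = 1, q = 0 ↦ 3
p = 1, q = 1 ↦ 3
p = 1, q = 2 ↦ 3
p = 1, q = 3 ↦ 3
p = 2, q = 0 ↦ 3
p = 2, q = 1 ↦ 3
p = 2, q = 2 ↦ 3
p = 2, q = 3 ↦ 3
p = 3, q = 0 ↦ 3
p = 3, q = 1 ↦ 3
p = 3, q = 2 ↦ 3
p = 3, q = 3 ↦ 3
Every assignment gives a value ≥ 2.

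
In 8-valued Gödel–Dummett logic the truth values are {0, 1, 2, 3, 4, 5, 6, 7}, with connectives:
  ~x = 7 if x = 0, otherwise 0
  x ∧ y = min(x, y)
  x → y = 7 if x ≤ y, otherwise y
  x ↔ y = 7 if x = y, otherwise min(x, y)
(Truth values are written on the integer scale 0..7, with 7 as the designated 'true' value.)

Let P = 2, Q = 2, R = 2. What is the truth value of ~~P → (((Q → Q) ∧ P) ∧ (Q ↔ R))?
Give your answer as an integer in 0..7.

~P = ~2 = 0
~~P = ~0 = 7
Q → Q = 2 → 2 = 7
(Q → Q) ∧ P = 7 ∧ 2 = 2
Q ↔ R = 2 ↔ 2 = 7
((Q → Q) ∧ P) ∧ (Q ↔ R) = 2 ∧ 7 = 2
~~P → (((Q → Q) ∧ P) ∧ (Q ↔ R)) = 7 → 2 = 2

2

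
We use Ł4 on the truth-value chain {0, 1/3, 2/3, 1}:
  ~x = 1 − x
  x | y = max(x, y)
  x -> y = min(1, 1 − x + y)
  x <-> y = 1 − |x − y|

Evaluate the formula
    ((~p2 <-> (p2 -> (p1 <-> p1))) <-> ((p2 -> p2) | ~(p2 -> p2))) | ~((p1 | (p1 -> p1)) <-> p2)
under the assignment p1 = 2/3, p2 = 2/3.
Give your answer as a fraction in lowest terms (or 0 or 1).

1/3

~p2 = ~2/3 = 1/3
p1 <-> p1 = 2/3 <-> 2/3 = 1
p2 -> (p1 <-> p1) = 2/3 -> 1 = 1
~p2 <-> (p2 -> (p1 <-> p1)) = 1/3 <-> 1 = 1/3
p2 -> p2 = 2/3 -> 2/3 = 1
p2 -> p2 = 2/3 -> 2/3 = 1
~(p2 -> p2) = ~1 = 0
(p2 -> p2) | ~(p2 -> p2) = 1 | 0 = 1
(~p2 <-> (p2 -> (p1 <-> p1))) <-> ((p2 -> p2) | ~(p2 -> p2)) = 1/3 <-> 1 = 1/3
p1 -> p1 = 2/3 -> 2/3 = 1
p1 | (p1 -> p1) = 2/3 | 1 = 1
(p1 | (p1 -> p1)) <-> p2 = 1 <-> 2/3 = 2/3
~((p1 | (p1 -> p1)) <-> p2) = ~2/3 = 1/3
((~p2 <-> (p2 -> (p1 <-> p1))) <-> ((p2 -> p2) | ~(p2 -> p2))) | ~((p1 | (p1 -> p1)) <-> p2) = 1/3 | 1/3 = 1/3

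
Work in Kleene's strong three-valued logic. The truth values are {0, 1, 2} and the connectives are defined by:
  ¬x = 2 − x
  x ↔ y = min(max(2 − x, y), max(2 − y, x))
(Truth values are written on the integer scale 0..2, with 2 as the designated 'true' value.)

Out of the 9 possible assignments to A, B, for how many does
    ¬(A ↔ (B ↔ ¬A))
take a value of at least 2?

A = 0, B = 0 ↦ 0  <
A = 0, B = 1 ↦ 1  <
A = 0, B = 2 ↦ 2  ≥
A = 1, B = 0 ↦ 1  <
A = 1, B = 1 ↦ 1  <
A = 1, B = 2 ↦ 1  <
A = 2, B = 0 ↦ 0  <
A = 2, B = 1 ↦ 1  <
A = 2, B = 2 ↦ 2  ≥
So 2 of the 9 assignments meet the threshold.

2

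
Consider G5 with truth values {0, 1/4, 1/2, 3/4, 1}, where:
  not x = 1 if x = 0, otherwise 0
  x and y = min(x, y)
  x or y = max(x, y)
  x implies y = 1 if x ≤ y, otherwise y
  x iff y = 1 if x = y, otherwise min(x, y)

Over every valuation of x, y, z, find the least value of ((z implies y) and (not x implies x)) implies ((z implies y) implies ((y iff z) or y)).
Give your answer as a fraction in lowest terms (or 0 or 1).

Take x = 1/4, y = 1/4, z = 0:
z implies y = 0 implies 1/4 = 1
not x = not 1/4 = 0
not x implies x = 0 implies 1/4 = 1
(z implies y) and (not x implies x) = 1 and 1 = 1
z implies y = 0 implies 1/4 = 1
y iff z = 1/4 iff 0 = 0
(y iff z) or y = 0 or 1/4 = 1/4
(z implies y) implies ((y iff z) or y) = 1 implies 1/4 = 1/4
((z implies y) and (not x implies x)) implies ((z implies y) implies ((y iff z) or y)) = 1 implies 1/4 = 1/4
No assignment yields a value below 1/4, so this is the minimum.

1/4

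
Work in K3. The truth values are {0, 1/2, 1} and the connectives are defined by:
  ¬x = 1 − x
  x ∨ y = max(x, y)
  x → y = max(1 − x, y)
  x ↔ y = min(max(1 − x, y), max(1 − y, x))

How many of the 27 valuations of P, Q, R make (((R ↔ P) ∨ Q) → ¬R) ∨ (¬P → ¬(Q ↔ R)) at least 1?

17

value 1: 17 assignments (counts)
value 1/2: 9 assignments
value 0: 1 assignment
So 17 of the 27 assignments meet the threshold.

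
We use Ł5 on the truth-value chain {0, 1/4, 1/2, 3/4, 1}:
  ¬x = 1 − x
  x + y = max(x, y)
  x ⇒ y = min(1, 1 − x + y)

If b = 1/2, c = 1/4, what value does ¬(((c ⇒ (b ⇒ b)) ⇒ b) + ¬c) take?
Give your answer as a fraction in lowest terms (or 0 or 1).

1/4

b ⇒ b = 1/2 ⇒ 1/2 = 1
c ⇒ (b ⇒ b) = 1/4 ⇒ 1 = 1
(c ⇒ (b ⇒ b)) ⇒ b = 1 ⇒ 1/2 = 1/2
¬c = ¬1/4 = 3/4
((c ⇒ (b ⇒ b)) ⇒ b) + ¬c = 1/2 + 3/4 = 3/4
¬(((c ⇒ (b ⇒ b)) ⇒ b) + ¬c) = ¬3/4 = 1/4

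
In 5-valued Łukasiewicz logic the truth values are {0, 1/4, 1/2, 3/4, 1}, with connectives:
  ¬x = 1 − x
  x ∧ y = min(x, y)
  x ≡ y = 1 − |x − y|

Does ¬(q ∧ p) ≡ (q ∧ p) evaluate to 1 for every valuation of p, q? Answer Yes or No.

No

Counterexample: take p = 0, q = 0.
q ∧ p = 0 ∧ 0 = 0
¬(q ∧ p) = ¬0 = 1
q ∧ p = 0 ∧ 0 = 0
¬(q ∧ p) ≡ (q ∧ p) = 1 ≡ 0 = 0
This gives 0 ≠ 1.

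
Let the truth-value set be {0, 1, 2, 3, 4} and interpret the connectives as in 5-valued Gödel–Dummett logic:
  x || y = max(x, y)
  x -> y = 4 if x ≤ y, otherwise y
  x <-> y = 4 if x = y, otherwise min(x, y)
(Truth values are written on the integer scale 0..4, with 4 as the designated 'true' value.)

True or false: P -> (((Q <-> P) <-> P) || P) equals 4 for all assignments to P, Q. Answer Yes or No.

Yes

At P = 1, Q = 4, for instance:
Q <-> P = 4 <-> 1 = 1
(Q <-> P) <-> P = 1 <-> 1 = 4
((Q <-> P) <-> P) || P = 4 || 1 = 4
P -> (((Q <-> P) <-> P) || P) = 1 -> 4 = 4
and checking the remaining 24 assignments likewise gives ≥ 4 in every case.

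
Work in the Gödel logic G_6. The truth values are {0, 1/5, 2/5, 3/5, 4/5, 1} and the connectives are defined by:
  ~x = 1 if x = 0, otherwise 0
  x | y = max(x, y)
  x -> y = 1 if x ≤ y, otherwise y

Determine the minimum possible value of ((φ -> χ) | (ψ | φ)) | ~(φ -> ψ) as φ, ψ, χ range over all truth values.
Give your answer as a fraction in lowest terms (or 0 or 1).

1/5

Take φ = 1/5, ψ = 1/5, χ = 0:
φ -> χ = 1/5 -> 0 = 0
ψ | φ = 1/5 | 1/5 = 1/5
(φ -> χ) | (ψ | φ) = 0 | 1/5 = 1/5
φ -> ψ = 1/5 -> 1/5 = 1
~(φ -> ψ) = ~1 = 0
((φ -> χ) | (ψ | φ)) | ~(φ -> ψ) = 1/5 | 0 = 1/5
No assignment yields a value below 1/5, so this is the minimum.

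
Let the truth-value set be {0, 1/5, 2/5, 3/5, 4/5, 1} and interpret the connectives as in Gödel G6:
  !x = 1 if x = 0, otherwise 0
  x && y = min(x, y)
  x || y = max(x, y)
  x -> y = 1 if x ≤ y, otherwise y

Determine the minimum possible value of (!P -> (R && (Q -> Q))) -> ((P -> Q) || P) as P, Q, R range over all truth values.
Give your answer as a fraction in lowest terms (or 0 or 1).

1/5

Take P = 1/5, Q = 0, R = 0:
!P = !1/5 = 0
Q -> Q = 0 -> 0 = 1
R && (Q -> Q) = 0 && 1 = 0
!P -> (R && (Q -> Q)) = 0 -> 0 = 1
P -> Q = 1/5 -> 0 = 0
(P -> Q) || P = 0 || 1/5 = 1/5
(!P -> (R && (Q -> Q))) -> ((P -> Q) || P) = 1 -> 1/5 = 1/5
No assignment yields a value below 1/5, so this is the minimum.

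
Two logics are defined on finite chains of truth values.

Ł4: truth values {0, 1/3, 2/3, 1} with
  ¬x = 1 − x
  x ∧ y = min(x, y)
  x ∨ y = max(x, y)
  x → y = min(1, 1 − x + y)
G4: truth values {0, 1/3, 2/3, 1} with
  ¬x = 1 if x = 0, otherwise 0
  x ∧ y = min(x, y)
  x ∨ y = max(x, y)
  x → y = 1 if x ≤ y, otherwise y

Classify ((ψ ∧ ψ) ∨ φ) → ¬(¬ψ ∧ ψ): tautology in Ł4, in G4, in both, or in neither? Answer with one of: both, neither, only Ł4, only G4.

In Ł4: at φ = 1, ψ = 1/3 the value is 2/3 — not a tautology.
In G4: every assignment gives 1 — tautology.

only G4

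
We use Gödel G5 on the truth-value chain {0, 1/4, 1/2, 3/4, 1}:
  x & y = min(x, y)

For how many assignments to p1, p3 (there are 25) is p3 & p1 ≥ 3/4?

4

value 1: 1 assignment (counts)
value 3/4: 3 assignments (counts)
value 1/2: 5 assignments
value 1/4: 7 assignments
value 0: 9 assignments
So 4 of the 25 assignments meet the threshold.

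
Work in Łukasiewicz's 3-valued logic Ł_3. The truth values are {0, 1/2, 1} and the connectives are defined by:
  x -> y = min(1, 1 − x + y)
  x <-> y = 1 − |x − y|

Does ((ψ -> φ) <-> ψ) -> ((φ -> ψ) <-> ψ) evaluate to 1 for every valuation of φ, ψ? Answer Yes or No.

Counterexample: take φ = 0, ψ = 1/2.
ψ -> φ = 1/2 -> 0 = 1/2
(ψ -> φ) <-> ψ = 1/2 <-> 1/2 = 1
φ -> ψ = 0 -> 1/2 = 1
(φ -> ψ) <-> ψ = 1 <-> 1/2 = 1/2
((ψ -> φ) <-> ψ) -> ((φ -> ψ) <-> ψ) = 1 -> 1/2 = 1/2
This gives 1/2 ≠ 1.

No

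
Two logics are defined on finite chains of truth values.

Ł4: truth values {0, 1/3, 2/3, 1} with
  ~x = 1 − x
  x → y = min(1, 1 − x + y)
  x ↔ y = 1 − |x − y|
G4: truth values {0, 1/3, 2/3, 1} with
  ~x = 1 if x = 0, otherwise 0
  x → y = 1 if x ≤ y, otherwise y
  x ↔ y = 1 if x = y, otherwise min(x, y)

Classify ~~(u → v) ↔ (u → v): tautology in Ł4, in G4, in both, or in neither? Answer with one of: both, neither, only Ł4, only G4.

only Ł4

In Ł4: every assignment gives 1 — tautology.
In G4: at u = 2/3, v = 1/3 the value is 1/3 — not a tautology.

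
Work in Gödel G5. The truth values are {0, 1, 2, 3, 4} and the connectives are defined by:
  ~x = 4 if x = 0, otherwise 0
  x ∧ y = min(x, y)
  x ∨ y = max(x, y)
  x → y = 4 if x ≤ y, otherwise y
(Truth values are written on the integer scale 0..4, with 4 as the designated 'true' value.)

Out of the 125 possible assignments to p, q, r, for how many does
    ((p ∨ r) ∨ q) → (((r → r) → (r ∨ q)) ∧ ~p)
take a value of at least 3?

value 4: 25 assignments (counts)
value 0: 100 assignments
So 25 of the 125 assignments meet the threshold.

25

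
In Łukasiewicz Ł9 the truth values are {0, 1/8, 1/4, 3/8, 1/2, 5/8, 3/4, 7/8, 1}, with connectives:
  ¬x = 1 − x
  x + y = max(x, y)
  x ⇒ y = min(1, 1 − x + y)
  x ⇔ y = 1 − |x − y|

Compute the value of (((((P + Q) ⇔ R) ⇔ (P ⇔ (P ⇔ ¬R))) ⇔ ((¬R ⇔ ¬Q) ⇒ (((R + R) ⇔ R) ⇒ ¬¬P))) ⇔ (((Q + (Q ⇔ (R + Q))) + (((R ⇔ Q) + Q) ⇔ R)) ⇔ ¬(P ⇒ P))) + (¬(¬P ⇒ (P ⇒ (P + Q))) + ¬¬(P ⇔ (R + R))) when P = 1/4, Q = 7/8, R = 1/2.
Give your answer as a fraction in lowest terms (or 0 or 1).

P + Q = 1/4 + 7/8 = 7/8
(P + Q) ⇔ R = 7/8 ⇔ 1/2 = 5/8
¬R = ¬1/2 = 1/2
P ⇔ ¬R = 1/4 ⇔ 1/2 = 3/4
P ⇔ (P ⇔ ¬R) = 1/4 ⇔ 3/4 = 1/2
((P + Q) ⇔ R) ⇔ (P ⇔ (P ⇔ ¬R)) = 5/8 ⇔ 1/2 = 7/8
¬R = ¬1/2 = 1/2
¬Q = ¬7/8 = 1/8
¬R ⇔ ¬Q = 1/2 ⇔ 1/8 = 5/8
R + R = 1/2 + 1/2 = 1/2
(R + R) ⇔ R = 1/2 ⇔ 1/2 = 1
¬P = ¬1/4 = 3/4
¬¬P = ¬3/4 = 1/4
((R + R) ⇔ R) ⇒ ¬¬P = 1 ⇒ 1/4 = 1/4
(¬R ⇔ ¬Q) ⇒ (((R + R) ⇔ R) ⇒ ¬¬P) = 5/8 ⇒ 1/4 = 5/8
(((P + Q) ⇔ R) ⇔ (P ⇔ (P ⇔ ¬R))) ⇔ ((¬R ⇔ ¬Q) ⇒ (((R + R) ⇔ R) ⇒ ¬¬P)) = 7/8 ⇔ 5/8 = 3/4
R + Q = 1/2 + 7/8 = 7/8
Q ⇔ (R + Q) = 7/8 ⇔ 7/8 = 1
Q + (Q ⇔ (R + Q)) = 7/8 + 1 = 1
R ⇔ Q = 1/2 ⇔ 7/8 = 5/8
(R ⇔ Q) + Q = 5/8 + 7/8 = 7/8
((R ⇔ Q) + Q) ⇔ R = 7/8 ⇔ 1/2 = 5/8
(Q + (Q ⇔ (R + Q))) + (((R ⇔ Q) + Q) ⇔ R) = 1 + 5/8 = 1
P ⇒ P = 1/4 ⇒ 1/4 = 1
¬(P ⇒ P) = ¬1 = 0
((Q + (Q ⇔ (R + Q))) + (((R ⇔ Q) + Q) ⇔ R)) ⇔ ¬(P ⇒ P) = 1 ⇔ 0 = 0
((((P + Q) ⇔ R) ⇔ (P ⇔ (P ⇔ ¬R))) ⇔ ((¬R ⇔ ¬Q) ⇒ (((R + R) ⇔ R) ⇒ ¬¬P))) ⇔ (((Q + (Q ⇔ (R + Q))) + (((R ⇔ Q) + Q) ⇔ R)) ⇔ ¬(P ⇒ P)) = 3/4 ⇔ 0 = 1/4
¬P = ¬1/4 = 3/4
P + Q = 1/4 + 7/8 = 7/8
P ⇒ (P + Q) = 1/4 ⇒ 7/8 = 1
¬P ⇒ (P ⇒ (P + Q)) = 3/4 ⇒ 1 = 1
¬(¬P ⇒ (P ⇒ (P + Q))) = ¬1 = 0
R + R = 1/2 + 1/2 = 1/2
P ⇔ (R + R) = 1/4 ⇔ 1/2 = 3/4
¬(P ⇔ (R + R)) = ¬3/4 = 1/4
¬¬(P ⇔ (R + R)) = ¬1/4 = 3/4
¬(¬P ⇒ (P ⇒ (P + Q))) + ¬¬(P ⇔ (R + R)) = 0 + 3/4 = 3/4
(((((P + Q) ⇔ R) ⇔ (P ⇔ (P ⇔ ¬R))) ⇔ ((¬R ⇔ ¬Q) ⇒ (((R + R) ⇔ R) ⇒ ¬¬P))) ⇔ (((Q + (Q ⇔ (R + Q))) + (((R ⇔ Q) + Q) ⇔ R)) ⇔ ¬(P ⇒ P))) + (¬(¬P ⇒ (P ⇒ (P + Q))) + ¬¬(P ⇔ (R + R))) = 1/4 + 3/4 = 3/4

3/4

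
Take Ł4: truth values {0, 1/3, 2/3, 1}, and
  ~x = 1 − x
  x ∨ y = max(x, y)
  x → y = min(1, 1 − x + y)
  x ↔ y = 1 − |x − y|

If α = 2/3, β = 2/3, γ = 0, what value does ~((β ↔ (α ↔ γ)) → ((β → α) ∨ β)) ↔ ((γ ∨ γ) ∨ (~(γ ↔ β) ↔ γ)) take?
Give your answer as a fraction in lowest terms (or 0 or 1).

α ↔ γ = 2/3 ↔ 0 = 1/3
β ↔ (α ↔ γ) = 2/3 ↔ 1/3 = 2/3
β → α = 2/3 → 2/3 = 1
(β → α) ∨ β = 1 ∨ 2/3 = 1
(β ↔ (α ↔ γ)) → ((β → α) ∨ β) = 2/3 → 1 = 1
~((β ↔ (α ↔ γ)) → ((β → α) ∨ β)) = ~1 = 0
γ ∨ γ = 0 ∨ 0 = 0
γ ↔ β = 0 ↔ 2/3 = 1/3
~(γ ↔ β) = ~1/3 = 2/3
~(γ ↔ β) ↔ γ = 2/3 ↔ 0 = 1/3
(γ ∨ γ) ∨ (~(γ ↔ β) ↔ γ) = 0 ∨ 1/3 = 1/3
~((β ↔ (α ↔ γ)) → ((β → α) ∨ β)) ↔ ((γ ∨ γ) ∨ (~(γ ↔ β) ↔ γ)) = 0 ↔ 1/3 = 2/3

2/3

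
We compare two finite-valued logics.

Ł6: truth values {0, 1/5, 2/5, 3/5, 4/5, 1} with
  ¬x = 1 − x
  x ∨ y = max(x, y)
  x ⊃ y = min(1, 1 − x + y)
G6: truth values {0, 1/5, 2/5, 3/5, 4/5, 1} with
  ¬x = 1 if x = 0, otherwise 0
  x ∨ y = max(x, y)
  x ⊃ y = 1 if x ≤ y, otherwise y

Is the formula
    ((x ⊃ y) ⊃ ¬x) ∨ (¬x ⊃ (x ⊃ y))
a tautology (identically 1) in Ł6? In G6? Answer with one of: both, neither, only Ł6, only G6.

In Ł6: every assignment gives 1 — tautology.
In G6: every assignment gives 1 — tautology.

both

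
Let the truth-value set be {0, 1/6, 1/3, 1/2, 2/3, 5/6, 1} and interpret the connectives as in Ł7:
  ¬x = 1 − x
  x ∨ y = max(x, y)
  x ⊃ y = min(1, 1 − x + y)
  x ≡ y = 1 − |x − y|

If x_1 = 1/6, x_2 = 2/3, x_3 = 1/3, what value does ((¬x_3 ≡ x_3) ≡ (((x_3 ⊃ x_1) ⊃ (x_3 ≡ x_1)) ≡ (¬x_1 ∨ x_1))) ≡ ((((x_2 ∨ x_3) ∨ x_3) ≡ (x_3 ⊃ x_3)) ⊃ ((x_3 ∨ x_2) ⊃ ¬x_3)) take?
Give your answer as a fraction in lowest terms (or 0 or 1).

¬x_3 = ¬1/3 = 2/3
¬x_3 ≡ x_3 = 2/3 ≡ 1/3 = 2/3
x_3 ⊃ x_1 = 1/3 ⊃ 1/6 = 5/6
x_3 ≡ x_1 = 1/3 ≡ 1/6 = 5/6
(x_3 ⊃ x_1) ⊃ (x_3 ≡ x_1) = 5/6 ⊃ 5/6 = 1
¬x_1 = ¬1/6 = 5/6
¬x_1 ∨ x_1 = 5/6 ∨ 1/6 = 5/6
((x_3 ⊃ x_1) ⊃ (x_3 ≡ x_1)) ≡ (¬x_1 ∨ x_1) = 1 ≡ 5/6 = 5/6
(¬x_3 ≡ x_3) ≡ (((x_3 ⊃ x_1) ⊃ (x_3 ≡ x_1)) ≡ (¬x_1 ∨ x_1)) = 2/3 ≡ 5/6 = 5/6
x_2 ∨ x_3 = 2/3 ∨ 1/3 = 2/3
(x_2 ∨ x_3) ∨ x_3 = 2/3 ∨ 1/3 = 2/3
x_3 ⊃ x_3 = 1/3 ⊃ 1/3 = 1
((x_2 ∨ x_3) ∨ x_3) ≡ (x_3 ⊃ x_3) = 2/3 ≡ 1 = 2/3
x_3 ∨ x_2 = 1/3 ∨ 2/3 = 2/3
¬x_3 = ¬1/3 = 2/3
(x_3 ∨ x_2) ⊃ ¬x_3 = 2/3 ⊃ 2/3 = 1
(((x_2 ∨ x_3) ∨ x_3) ≡ (x_3 ⊃ x_3)) ⊃ ((x_3 ∨ x_2) ⊃ ¬x_3) = 2/3 ⊃ 1 = 1
((¬x_3 ≡ x_3) ≡ (((x_3 ⊃ x_1) ⊃ (x_3 ≡ x_1)) ≡ (¬x_1 ∨ x_1))) ≡ ((((x_2 ∨ x_3) ∨ x_3) ≡ (x_3 ⊃ x_3)) ⊃ ((x_3 ∨ x_2) ⊃ ¬x_3)) = 5/6 ≡ 1 = 5/6

5/6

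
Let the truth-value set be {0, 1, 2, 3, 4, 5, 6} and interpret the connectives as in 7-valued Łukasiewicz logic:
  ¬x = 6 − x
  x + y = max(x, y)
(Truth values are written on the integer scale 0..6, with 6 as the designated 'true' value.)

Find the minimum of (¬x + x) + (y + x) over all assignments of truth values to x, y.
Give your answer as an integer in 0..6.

3

Take x = 3, y = 0:
¬x = ¬3 = 3
¬x + x = 3 + 3 = 3
y + x = 0 + 3 = 3
(¬x + x) + (y + x) = 3 + 3 = 3
No assignment yields a value below 3, so this is the minimum.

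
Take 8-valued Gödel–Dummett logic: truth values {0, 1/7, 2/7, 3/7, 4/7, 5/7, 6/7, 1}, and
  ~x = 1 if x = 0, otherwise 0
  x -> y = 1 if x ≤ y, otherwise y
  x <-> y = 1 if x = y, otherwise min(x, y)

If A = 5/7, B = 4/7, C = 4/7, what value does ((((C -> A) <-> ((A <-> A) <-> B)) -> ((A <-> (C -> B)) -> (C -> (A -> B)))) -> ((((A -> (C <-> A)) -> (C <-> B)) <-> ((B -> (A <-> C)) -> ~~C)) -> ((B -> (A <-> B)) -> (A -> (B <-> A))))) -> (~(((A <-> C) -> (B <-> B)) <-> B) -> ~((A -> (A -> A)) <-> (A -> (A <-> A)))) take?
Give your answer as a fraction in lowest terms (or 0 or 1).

1

C -> A = 4/7 -> 5/7 = 1
A <-> A = 5/7 <-> 5/7 = 1
(A <-> A) <-> B = 1 <-> 4/7 = 4/7
(C -> A) <-> ((A <-> A) <-> B) = 1 <-> 4/7 = 4/7
C -> B = 4/7 -> 4/7 = 1
A <-> (C -> B) = 5/7 <-> 1 = 5/7
A -> B = 5/7 -> 4/7 = 4/7
C -> (A -> B) = 4/7 -> 4/7 = 1
(A <-> (C -> B)) -> (C -> (A -> B)) = 5/7 -> 1 = 1
((C -> A) <-> ((A <-> A) <-> B)) -> ((A <-> (C -> B)) -> (C -> (A -> B))) = 4/7 -> 1 = 1
C <-> A = 4/7 <-> 5/7 = 4/7
A -> (C <-> A) = 5/7 -> 4/7 = 4/7
C <-> B = 4/7 <-> 4/7 = 1
(A -> (C <-> A)) -> (C <-> B) = 4/7 -> 1 = 1
A <-> C = 5/7 <-> 4/7 = 4/7
B -> (A <-> C) = 4/7 -> 4/7 = 1
~C = ~4/7 = 0
~~C = ~0 = 1
(B -> (A <-> C)) -> ~~C = 1 -> 1 = 1
((A -> (C <-> A)) -> (C <-> B)) <-> ((B -> (A <-> C)) -> ~~C) = 1 <-> 1 = 1
A <-> B = 5/7 <-> 4/7 = 4/7
B -> (A <-> B) = 4/7 -> 4/7 = 1
B <-> A = 4/7 <-> 5/7 = 4/7
A -> (B <-> A) = 5/7 -> 4/7 = 4/7
(B -> (A <-> B)) -> (A -> (B <-> A)) = 1 -> 4/7 = 4/7
(((A -> (C <-> A)) -> (C <-> B)) <-> ((B -> (A <-> C)) -> ~~C)) -> ((B -> (A <-> B)) -> (A -> (B <-> A))) = 1 -> 4/7 = 4/7
(((C -> A) <-> ((A <-> A) <-> B)) -> ((A <-> (C -> B)) -> (C -> (A -> B)))) -> ((((A -> (C <-> A)) -> (C <-> B)) <-> ((B -> (A <-> C)) -> ~~C)) -> ((B -> (A <-> B)) -> (A -> (B <-> A)))) = 1 -> 4/7 = 4/7
A <-> C = 5/7 <-> 4/7 = 4/7
B <-> B = 4/7 <-> 4/7 = 1
(A <-> C) -> (B <-> B) = 4/7 -> 1 = 1
((A <-> C) -> (B <-> B)) <-> B = 1 <-> 4/7 = 4/7
~(((A <-> C) -> (B <-> B)) <-> B) = ~4/7 = 0
A -> A = 5/7 -> 5/7 = 1
A -> (A -> A) = 5/7 -> 1 = 1
A <-> A = 5/7 <-> 5/7 = 1
A -> (A <-> A) = 5/7 -> 1 = 1
(A -> (A -> A)) <-> (A -> (A <-> A)) = 1 <-> 1 = 1
~((A -> (A -> A)) <-> (A -> (A <-> A))) = ~1 = 0
~(((A <-> C) -> (B <-> B)) <-> B) -> ~((A -> (A -> A)) <-> (A -> (A <-> A))) = 0 -> 0 = 1
((((C -> A) <-> ((A <-> A) <-> B)) -> ((A <-> (C -> B)) -> (C -> (A -> B)))) -> ((((A -> (C <-> A)) -> (C <-> B)) <-> ((B -> (A <-> C)) -> ~~C)) -> ((B -> (A <-> B)) -> (A -> (B <-> A))))) -> (~(((A <-> C) -> (B <-> B)) <-> B) -> ~((A -> (A -> A)) <-> (A -> (A <-> A)))) = 4/7 -> 1 = 1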